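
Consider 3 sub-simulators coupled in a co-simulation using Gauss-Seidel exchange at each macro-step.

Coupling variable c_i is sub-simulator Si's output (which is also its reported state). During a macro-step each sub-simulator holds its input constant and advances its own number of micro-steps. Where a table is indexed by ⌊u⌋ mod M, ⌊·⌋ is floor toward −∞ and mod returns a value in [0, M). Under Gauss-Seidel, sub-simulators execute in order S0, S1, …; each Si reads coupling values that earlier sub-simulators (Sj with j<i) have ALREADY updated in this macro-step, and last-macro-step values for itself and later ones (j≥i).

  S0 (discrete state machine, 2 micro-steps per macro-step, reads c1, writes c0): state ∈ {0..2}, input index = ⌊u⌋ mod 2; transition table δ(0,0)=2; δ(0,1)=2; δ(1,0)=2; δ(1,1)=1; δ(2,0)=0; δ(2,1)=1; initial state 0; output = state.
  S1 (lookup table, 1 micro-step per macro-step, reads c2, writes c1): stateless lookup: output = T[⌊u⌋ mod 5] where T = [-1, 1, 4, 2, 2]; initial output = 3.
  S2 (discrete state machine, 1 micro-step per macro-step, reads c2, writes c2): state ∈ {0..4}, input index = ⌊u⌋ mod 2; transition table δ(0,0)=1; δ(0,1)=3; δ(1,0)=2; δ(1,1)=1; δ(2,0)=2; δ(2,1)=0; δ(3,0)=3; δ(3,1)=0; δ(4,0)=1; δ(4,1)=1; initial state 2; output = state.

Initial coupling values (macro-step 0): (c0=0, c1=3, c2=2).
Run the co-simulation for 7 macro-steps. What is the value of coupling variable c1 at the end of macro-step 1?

c1 at macro-step 1 = 4

macro 1: S0 reads c1=3 → after 2×micro: 1; S1 reads c2=2 → after 1×micro: 4; S2 reads c2=2 → after 1×micro: 2 ⇒ (c0=1, c1=4, c2=2)
macro 2: S0 reads c1=4 → after 2×micro: 0; S1 reads c2=2 → after 1×micro: 4; S2 reads c2=2 → after 1×micro: 2 ⇒ (c0=0, c1=4, c2=2)
macro 3: S0 reads c1=4 → after 2×micro: 0; S1 reads c2=2 → after 1×micro: 4; S2 reads c2=2 → after 1×micro: 2 ⇒ (c0=0, c1=4, c2=2)
macro 4: S0 reads c1=4 → after 2×micro: 0; S1 reads c2=2 → after 1×micro: 4; S2 reads c2=2 → after 1×micro: 2 ⇒ (c0=0, c1=4, c2=2)
macro 5: S0 reads c1=4 → after 2×micro: 0; S1 reads c2=2 → after 1×micro: 4; S2 reads c2=2 → after 1×micro: 2 ⇒ (c0=0, c1=4, c2=2)
macro 6: S0 reads c1=4 → after 2×micro: 0; S1 reads c2=2 → after 1×micro: 4; S2 reads c2=2 → after 1×micro: 2 ⇒ (c0=0, c1=4, c2=2)
macro 7: S0 reads c1=4 → after 2×micro: 0; S1 reads c2=2 → after 1×micro: 4; S2 reads c2=2 → after 1×micro: 2 ⇒ (c0=0, c1=4, c2=2)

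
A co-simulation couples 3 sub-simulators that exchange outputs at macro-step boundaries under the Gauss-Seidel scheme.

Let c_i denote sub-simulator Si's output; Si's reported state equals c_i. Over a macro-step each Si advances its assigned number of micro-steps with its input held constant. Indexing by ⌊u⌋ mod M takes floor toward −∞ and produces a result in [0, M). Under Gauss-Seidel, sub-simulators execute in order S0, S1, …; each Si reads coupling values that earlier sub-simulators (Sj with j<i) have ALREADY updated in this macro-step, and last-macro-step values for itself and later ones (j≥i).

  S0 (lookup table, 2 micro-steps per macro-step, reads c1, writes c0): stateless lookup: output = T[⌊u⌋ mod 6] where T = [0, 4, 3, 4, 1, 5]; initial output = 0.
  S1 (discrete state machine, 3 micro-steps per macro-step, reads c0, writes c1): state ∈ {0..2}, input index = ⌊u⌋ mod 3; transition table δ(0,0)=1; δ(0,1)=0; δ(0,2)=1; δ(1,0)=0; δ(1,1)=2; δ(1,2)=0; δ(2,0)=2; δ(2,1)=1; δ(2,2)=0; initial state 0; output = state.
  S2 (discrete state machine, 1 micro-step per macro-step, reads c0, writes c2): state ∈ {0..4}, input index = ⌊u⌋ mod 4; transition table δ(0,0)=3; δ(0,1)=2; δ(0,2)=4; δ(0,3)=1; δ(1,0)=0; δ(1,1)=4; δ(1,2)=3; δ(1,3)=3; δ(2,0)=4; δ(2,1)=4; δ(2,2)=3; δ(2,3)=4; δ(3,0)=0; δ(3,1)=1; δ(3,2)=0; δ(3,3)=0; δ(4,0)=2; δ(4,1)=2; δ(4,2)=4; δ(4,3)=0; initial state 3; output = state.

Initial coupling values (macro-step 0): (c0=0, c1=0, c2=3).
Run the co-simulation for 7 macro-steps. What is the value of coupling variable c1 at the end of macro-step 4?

c1 at macro-step 4 = 2

macro 1: S0 reads c1=0 → after 2×micro: 0; S1 reads c0=0 → after 3×micro: 1; S2 reads c0=0 → after 1×micro: 0 ⇒ (c0=0, c1=1, c2=0)
macro 2: S0 reads c1=1 → after 2×micro: 4; S1 reads c0=4 → after 3×micro: 2; S2 reads c0=4 → after 1×micro: 3 ⇒ (c0=4, c1=2, c2=3)
macro 3: S0 reads c1=2 → after 2×micro: 3; S1 reads c0=3 → after 3×micro: 2; S2 reads c0=3 → after 1×micro: 0 ⇒ (c0=3, c1=2, c2=0)
macro 4: S0 reads c1=2 → after 2×micro: 3; S1 reads c0=3 → after 3×micro: 2; S2 reads c0=3 → after 1×micro: 1 ⇒ (c0=3, c1=2, c2=1)
macro 5: S0 reads c1=2 → after 2×micro: 3; S1 reads c0=3 → after 3×micro: 2; S2 reads c0=3 → after 1×micro: 3 ⇒ (c0=3, c1=2, c2=3)
macro 6: S0 reads c1=2 → after 2×micro: 3; S1 reads c0=3 → after 3×micro: 2; S2 reads c0=3 → after 1×micro: 0 ⇒ (c0=3, c1=2, c2=0)
macro 7: S0 reads c1=2 → after 2×micro: 3; S1 reads c0=3 → after 3×micro: 2; S2 reads c0=3 → after 1×micro: 1 ⇒ (c0=3, c1=2, c2=1)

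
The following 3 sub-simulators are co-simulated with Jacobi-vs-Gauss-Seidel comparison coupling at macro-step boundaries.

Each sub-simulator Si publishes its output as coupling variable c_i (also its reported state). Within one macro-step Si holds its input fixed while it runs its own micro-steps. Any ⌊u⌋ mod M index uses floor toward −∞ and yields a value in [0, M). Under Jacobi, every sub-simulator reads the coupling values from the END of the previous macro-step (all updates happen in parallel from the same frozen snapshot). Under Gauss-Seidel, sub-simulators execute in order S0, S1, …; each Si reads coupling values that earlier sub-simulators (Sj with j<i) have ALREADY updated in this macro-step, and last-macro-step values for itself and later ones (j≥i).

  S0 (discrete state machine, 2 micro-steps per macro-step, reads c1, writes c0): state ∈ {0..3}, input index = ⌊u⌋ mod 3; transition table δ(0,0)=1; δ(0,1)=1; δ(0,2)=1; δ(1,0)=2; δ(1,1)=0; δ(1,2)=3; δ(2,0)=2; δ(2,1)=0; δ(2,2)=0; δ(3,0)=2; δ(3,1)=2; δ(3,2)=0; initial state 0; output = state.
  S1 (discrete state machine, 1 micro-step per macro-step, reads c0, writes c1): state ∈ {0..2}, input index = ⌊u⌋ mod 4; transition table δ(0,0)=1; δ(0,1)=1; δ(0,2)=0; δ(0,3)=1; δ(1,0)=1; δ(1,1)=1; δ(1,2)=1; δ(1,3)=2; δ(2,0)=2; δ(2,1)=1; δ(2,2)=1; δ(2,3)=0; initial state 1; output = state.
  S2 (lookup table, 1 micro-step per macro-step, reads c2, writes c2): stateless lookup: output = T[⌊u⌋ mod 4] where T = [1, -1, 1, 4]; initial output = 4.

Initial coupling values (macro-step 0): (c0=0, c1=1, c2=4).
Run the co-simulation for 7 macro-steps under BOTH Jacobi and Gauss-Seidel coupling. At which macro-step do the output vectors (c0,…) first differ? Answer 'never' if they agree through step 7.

[Jacobi] macro 1: S0 reads c1=1 → after 2×micro: 0; S1 reads c0=0 → after 1×micro: 1; S2 reads c2=4 → after 1×micro: 1 ⇒ (c0=0, c1=1, c2=1)
[Jacobi] macro 2: S0 reads c1=1 → after 2×micro: 0; S1 reads c0=0 → after 1×micro: 1; S2 reads c2=1 → after 1×micro: -1 ⇒ (c0=0, c1=1, c2=-1)
[Jacobi] macro 3: S0 reads c1=1 → after 2×micro: 0; S1 reads c0=0 → after 1×micro: 1; S2 reads c2=-1 → after 1×micro: 4 ⇒ (c0=0, c1=1, c2=4)
[Jacobi] macro 4: S0 reads c1=1 → after 2×micro: 0; S1 reads c0=0 → after 1×micro: 1; S2 reads c2=4 → after 1×micro: 1 ⇒ (c0=0, c1=1, c2=1)
[Jacobi] macro 5: S0 reads c1=1 → after 2×micro: 0; S1 reads c0=0 → after 1×micro: 1; S2 reads c2=1 → after 1×micro: -1 ⇒ (c0=0, c1=1, c2=-1)
[Jacobi] macro 6: S0 reads c1=1 → after 2×micro: 0; S1 reads c0=0 → after 1×micro: 1; S2 reads c2=-1 → after 1×micro: 4 ⇒ (c0=0, c1=1, c2=4)
[Jacobi] macro 7: S0 reads c1=1 → after 2×micro: 0; S1 reads c0=0 → after 1×micro: 1; S2 reads c2=4 → after 1×micro: 1 ⇒ (c0=0, c1=1, c2=1)
[Gauss-Seidel] macro 1: S0 reads c1=1 → after 2×micro: 0; S1 reads c0=0 → after 1×micro: 1; S2 reads c2=4 → after 1×micro: 1 ⇒ (c0=0, c1=1, c2=1)
[Gauss-Seidel] macro 2: S0 reads c1=1 → after 2×micro: 0; S1 reads c0=0 → after 1×micro: 1; S2 reads c2=1 → after 1×micro: -1 ⇒ (c0=0, c1=1, c2=-1)
[Gauss-Seidel] macro 3: S0 reads c1=1 → after 2×micro: 0; S1 reads c0=0 → after 1×micro: 1; S2 reads c2=-1 → after 1×micro: 4 ⇒ (c0=0, c1=1, c2=4)
[Gauss-Seidel] macro 4: S0 reads c1=1 → after 2×micro: 0; S1 reads c0=0 → after 1×micro: 1; S2 reads c2=4 → after 1×micro: 1 ⇒ (c0=0, c1=1, c2=1)
[Gauss-Seidel] macro 5: S0 reads c1=1 → after 2×micro: 0; S1 reads c0=0 → after 1×micro: 1; S2 reads c2=1 → after 1×micro: -1 ⇒ (c0=0, c1=1, c2=-1)
[Gauss-Seidel] macro 6: S0 reads c1=1 → after 2×micro: 0; S1 reads c0=0 → after 1×micro: 1; S2 reads c2=-1 → after 1×micro: 4 ⇒ (c0=0, c1=1, c2=4)
[Gauss-Seidel] macro 7: S0 reads c1=1 → after 2×micro: 0; S1 reads c0=0 → after 1×micro: 1; S2 reads c2=4 → after 1×micro: 1 ⇒ (c0=0, c1=1, c2=1)

first divergence at macro-step: never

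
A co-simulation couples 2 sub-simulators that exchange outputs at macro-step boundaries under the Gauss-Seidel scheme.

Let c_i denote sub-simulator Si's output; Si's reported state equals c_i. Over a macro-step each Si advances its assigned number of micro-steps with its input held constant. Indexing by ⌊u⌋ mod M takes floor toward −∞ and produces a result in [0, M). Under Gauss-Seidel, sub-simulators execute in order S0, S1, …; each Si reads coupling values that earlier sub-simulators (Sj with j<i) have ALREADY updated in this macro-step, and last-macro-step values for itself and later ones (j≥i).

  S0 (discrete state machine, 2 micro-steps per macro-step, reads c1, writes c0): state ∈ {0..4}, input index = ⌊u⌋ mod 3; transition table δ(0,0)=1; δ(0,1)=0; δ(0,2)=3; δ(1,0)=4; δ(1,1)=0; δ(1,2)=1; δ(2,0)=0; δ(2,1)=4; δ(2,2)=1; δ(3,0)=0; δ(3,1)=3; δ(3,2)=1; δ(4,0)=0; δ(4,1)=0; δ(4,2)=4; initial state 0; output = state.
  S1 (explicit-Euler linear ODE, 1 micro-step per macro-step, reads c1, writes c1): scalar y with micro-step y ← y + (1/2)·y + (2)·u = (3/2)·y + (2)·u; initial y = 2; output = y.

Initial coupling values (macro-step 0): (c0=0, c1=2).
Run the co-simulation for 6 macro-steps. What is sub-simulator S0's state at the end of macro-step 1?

macro 1: S0 reads c1=2 → after 2×micro: 1; S1 reads c1=2 → after 1×micro: 7 ⇒ (c0=1, c1=7)
macro 2: S0 reads c1=7 → after 2×micro: 0; S1 reads c1=7 → after 1×micro: 49/2 ⇒ (c0=0, c1=49/2)
macro 3: S0 reads c1=49/2 → after 2×micro: 4; S1 reads c1=49/2 → after 1×micro: 343/4 ⇒ (c0=4, c1=343/4)
macro 4: S0 reads c1=343/4 → after 2×micro: 0; S1 reads c1=343/4 → after 1×micro: 2401/8 ⇒ (c0=0, c1=2401/8)
macro 5: S0 reads c1=2401/8 → after 2×micro: 4; S1 reads c1=2401/8 → after 1×micro: 16807/16 ⇒ (c0=4, c1=16807/16)
macro 6: S0 reads c1=16807/16 → after 2×micro: 1; S1 reads c1=16807/16 → after 1×micro: 117649/32 ⇒ (c0=1, c1=117649/32)

S0 state at macro-step 1 = 1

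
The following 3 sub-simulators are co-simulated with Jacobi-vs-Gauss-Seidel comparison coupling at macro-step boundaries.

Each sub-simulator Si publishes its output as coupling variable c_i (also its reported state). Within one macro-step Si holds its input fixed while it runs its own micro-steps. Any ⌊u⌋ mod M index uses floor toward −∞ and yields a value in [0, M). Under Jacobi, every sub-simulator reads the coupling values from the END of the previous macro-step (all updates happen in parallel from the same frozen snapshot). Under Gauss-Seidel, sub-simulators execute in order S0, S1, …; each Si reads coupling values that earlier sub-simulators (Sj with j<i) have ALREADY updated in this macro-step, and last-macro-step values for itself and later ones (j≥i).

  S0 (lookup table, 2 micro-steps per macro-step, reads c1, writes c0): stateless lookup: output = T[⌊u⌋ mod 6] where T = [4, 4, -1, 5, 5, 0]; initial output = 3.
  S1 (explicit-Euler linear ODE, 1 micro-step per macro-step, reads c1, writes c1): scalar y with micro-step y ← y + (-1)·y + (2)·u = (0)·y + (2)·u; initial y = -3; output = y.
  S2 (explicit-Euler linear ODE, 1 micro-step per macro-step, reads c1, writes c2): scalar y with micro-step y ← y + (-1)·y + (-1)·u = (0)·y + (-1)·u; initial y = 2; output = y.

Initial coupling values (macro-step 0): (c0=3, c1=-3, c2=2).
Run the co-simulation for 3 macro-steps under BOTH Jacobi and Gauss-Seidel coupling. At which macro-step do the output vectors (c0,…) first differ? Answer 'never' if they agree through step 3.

[Jacobi] macro 1: S0 reads c1=-3 → after 2×micro: 5; S1 reads c1=-3 → after 1×micro: -6; S2 reads c1=-3 → after 1×micro: 3 ⇒ (c0=5, c1=-6, c2=3)
[Jacobi] macro 2: S0 reads c1=-6 → after 2×micro: 4; S1 reads c1=-6 → after 1×micro: -12; S2 reads c1=-6 → after 1×micro: 6 ⇒ (c0=4, c1=-12, c2=6)
[Jacobi] macro 3: S0 reads c1=-12 → after 2×micro: 4; S1 reads c1=-12 → after 1×micro: -24; S2 reads c1=-12 → after 1×micro: 12 ⇒ (c0=4, c1=-24, c2=12)
[Gauss-Seidel] macro 1: S0 reads c1=-3 → after 2×micro: 5; S1 reads c1=-3 → after 1×micro: -6; S2 reads c1=-6 → after 1×micro: 6 ⇒ (c0=5, c1=-6, c2=6)
[Gauss-Seidel] macro 2: S0 reads c1=-6 → after 2×micro: 4; S1 reads c1=-6 → after 1×micro: -12; S2 reads c1=-12 → after 1×micro: 12 ⇒ (c0=4, c1=-12, c2=12)
[Gauss-Seidel] macro 3: S0 reads c1=-12 → after 2×micro: 4; S1 reads c1=-12 → after 1×micro: -24; S2 reads c1=-24 → after 1×micro: 24 ⇒ (c0=4, c1=-24, c2=24)

first divergence at macro-step: 1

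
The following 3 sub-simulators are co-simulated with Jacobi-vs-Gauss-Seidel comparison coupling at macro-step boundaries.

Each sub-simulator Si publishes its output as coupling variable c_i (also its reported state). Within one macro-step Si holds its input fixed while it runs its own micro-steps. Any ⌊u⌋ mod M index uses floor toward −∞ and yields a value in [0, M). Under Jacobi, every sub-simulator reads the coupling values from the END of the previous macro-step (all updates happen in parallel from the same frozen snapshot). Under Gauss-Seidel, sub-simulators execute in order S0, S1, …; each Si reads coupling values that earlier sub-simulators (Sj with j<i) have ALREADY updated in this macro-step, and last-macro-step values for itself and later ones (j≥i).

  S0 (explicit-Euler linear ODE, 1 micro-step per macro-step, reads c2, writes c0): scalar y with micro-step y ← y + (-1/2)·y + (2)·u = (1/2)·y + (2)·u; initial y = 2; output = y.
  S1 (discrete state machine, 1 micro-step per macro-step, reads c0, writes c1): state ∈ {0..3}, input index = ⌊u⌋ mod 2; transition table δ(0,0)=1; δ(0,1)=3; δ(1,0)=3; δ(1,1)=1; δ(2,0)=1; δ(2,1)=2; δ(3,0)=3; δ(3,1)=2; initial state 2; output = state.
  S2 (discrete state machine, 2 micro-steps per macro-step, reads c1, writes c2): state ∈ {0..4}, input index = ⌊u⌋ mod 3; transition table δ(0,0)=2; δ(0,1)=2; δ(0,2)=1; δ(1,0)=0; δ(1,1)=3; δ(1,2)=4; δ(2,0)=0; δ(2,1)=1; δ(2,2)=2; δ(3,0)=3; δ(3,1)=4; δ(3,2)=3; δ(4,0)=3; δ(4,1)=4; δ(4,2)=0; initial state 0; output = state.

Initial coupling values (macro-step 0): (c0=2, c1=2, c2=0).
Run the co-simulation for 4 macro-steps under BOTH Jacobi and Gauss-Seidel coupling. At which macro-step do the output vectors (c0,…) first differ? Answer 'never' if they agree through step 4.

first divergence at macro-step: 1

[Jacobi] macro 1: S0 reads c2=0 → after 1×micro: 1; S1 reads c0=2 → after 1×micro: 1; S2 reads c1=2 → after 2×micro: 4 ⇒ (c0=1, c1=1, c2=4)
[Jacobi] macro 2: S0 reads c2=4 → after 1×micro: 17/2; S1 reads c0=1 → after 1×micro: 1; S2 reads c1=1 → after 2×micro: 4 ⇒ (c0=17/2, c1=1, c2=4)
[Jacobi] macro 3: S0 reads c2=4 → after 1×micro: 49/4; S1 reads c0=17/2 → after 1×micro: 3; S2 reads c1=1 → after 2×micro: 4 ⇒ (c0=49/4, c1=3, c2=4)
[Jacobi] macro 4: S0 reads c2=4 → after 1×micro: 113/8; S1 reads c0=49/4 → after 1×micro: 3; S2 reads c1=3 → after 2×micro: 3 ⇒ (c0=113/8, c1=3, c2=3)
[Gauss-Seidel] macro 1: S0 reads c2=0 → after 1×micro: 1; S1 reads c0=1 → after 1×micro: 2; S2 reads c1=2 → after 2×micro: 4 ⇒ (c0=1, c1=2, c2=4)
[Gauss-Seidel] macro 2: S0 reads c2=4 → after 1×micro: 17/2; S1 reads c0=17/2 → after 1×micro: 1; S2 reads c1=1 → after 2×micro: 4 ⇒ (c0=17/2, c1=1, c2=4)
[Gauss-Seidel] macro 3: S0 reads c2=4 → after 1×micro: 49/4; S1 reads c0=49/4 → after 1×micro: 3; S2 reads c1=3 → after 2×micro: 3 ⇒ (c0=49/4, c1=3, c2=3)
[Gauss-Seidel] macro 4: S0 reads c2=3 → after 1×micro: 97/8; S1 reads c0=97/8 → after 1×micro: 3; S2 reads c1=3 → after 2×micro: 3 ⇒ (c0=97/8, c1=3, c2=3)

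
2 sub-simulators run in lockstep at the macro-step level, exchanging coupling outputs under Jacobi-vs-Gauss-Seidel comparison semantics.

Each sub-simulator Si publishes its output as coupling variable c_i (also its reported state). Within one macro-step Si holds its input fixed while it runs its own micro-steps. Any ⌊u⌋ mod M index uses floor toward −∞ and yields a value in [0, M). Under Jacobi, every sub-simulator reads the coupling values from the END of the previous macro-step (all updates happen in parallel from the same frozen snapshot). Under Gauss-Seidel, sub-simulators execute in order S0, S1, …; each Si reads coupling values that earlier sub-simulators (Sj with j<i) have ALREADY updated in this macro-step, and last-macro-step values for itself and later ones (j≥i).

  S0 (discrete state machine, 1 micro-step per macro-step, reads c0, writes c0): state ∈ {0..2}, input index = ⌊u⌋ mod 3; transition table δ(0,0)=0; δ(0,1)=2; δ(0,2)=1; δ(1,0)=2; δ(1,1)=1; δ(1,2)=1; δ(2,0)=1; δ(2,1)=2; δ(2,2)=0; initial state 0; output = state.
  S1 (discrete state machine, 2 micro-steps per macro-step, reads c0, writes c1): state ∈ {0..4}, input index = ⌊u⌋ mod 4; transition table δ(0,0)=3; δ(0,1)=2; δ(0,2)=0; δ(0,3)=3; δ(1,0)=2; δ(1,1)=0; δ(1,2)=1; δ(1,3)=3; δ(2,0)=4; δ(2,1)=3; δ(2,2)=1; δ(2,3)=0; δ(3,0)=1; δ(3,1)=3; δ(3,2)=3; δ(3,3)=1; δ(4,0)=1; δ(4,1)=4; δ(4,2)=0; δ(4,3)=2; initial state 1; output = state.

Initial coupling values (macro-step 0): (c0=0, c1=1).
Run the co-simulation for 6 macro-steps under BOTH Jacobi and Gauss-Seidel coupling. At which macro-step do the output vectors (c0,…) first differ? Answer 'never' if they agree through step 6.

[Jacobi] macro 1: S0 reads c0=0 → after 1×micro: 0; S1 reads c0=0 → after 2×micro: 4 ⇒ (c0=0, c1=4)
[Jacobi] macro 2: S0 reads c0=0 → after 1×micro: 0; S1 reads c0=0 → after 2×micro: 2 ⇒ (c0=0, c1=2)
[Jacobi] macro 3: S0 reads c0=0 → after 1×micro: 0; S1 reads c0=0 → after 2×micro: 1 ⇒ (c0=0, c1=1)
[Jacobi] macro 4: S0 reads c0=0 → after 1×micro: 0; S1 reads c0=0 → after 2×micro: 4 ⇒ (c0=0, c1=4)
[Jacobi] macro 5: S0 reads c0=0 → after 1×micro: 0; S1 reads c0=0 → after 2×micro: 2 ⇒ (c0=0, c1=2)
[Jacobi] macro 6: S0 reads c0=0 → after 1×micro: 0; S1 reads c0=0 → after 2×micro: 1 ⇒ (c0=0, c1=1)
[Gauss-Seidel] macro 1: S0 reads c0=0 → after 1×micro: 0; S1 reads c0=0 → after 2×micro: 4 ⇒ (c0=0, c1=4)
[Gauss-Seidel] macro 2: S0 reads c0=0 → after 1×micro: 0; S1 reads c0=0 → after 2×micro: 2 ⇒ (c0=0, c1=2)
[Gauss-Seidel] macro 3: S0 reads c0=0 → after 1×micro: 0; S1 reads c0=0 → after 2×micro: 1 ⇒ (c0=0, c1=1)
[Gauss-Seidel] macro 4: S0 reads c0=0 → after 1×micro: 0; S1 reads c0=0 → after 2×micro: 4 ⇒ (c0=0, c1=4)
[Gauss-Seidel] macro 5: S0 reads c0=0 → after 1×micro: 0; S1 reads c0=0 → after 2×micro: 2 ⇒ (c0=0, c1=2)
[Gauss-Seidel] macro 6: S0 reads c0=0 → after 1×micro: 0; S1 reads c0=0 → after 2×micro: 1 ⇒ (c0=0, c1=1)

first divergence at macro-step: never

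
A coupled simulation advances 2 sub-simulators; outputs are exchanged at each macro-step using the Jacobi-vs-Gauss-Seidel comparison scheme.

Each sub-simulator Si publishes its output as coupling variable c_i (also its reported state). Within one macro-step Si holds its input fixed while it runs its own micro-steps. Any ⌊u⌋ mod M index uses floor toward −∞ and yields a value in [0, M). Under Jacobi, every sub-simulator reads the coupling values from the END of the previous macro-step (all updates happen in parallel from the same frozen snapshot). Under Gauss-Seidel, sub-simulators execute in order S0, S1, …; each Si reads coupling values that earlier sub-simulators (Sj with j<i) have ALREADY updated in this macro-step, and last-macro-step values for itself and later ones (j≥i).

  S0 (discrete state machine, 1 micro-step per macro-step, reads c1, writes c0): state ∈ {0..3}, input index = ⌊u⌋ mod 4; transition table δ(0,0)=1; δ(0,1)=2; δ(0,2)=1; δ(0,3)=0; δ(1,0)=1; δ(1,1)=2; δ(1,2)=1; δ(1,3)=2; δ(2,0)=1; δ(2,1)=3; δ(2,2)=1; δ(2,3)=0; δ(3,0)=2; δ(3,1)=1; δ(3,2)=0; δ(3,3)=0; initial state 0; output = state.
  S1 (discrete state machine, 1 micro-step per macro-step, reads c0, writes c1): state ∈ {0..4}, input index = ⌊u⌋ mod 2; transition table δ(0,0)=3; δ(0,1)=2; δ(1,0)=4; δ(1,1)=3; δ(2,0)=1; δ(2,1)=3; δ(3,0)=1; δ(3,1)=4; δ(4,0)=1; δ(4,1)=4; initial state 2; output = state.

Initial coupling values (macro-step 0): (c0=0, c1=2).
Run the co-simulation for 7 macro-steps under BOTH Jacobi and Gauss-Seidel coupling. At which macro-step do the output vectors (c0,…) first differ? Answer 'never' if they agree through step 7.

first divergence at macro-step: 1

[Jacobi] macro 1: S0 reads c1=2 → after 1×micro: 1; S1 reads c0=0 → after 1×micro: 1 ⇒ (c0=1, c1=1)
[Jacobi] macro 2: S0 reads c1=1 → after 1×micro: 2; S1 reads c0=1 → after 1×micro: 3 ⇒ (c0=2, c1=3)
[Jacobi] macro 3: S0 reads c1=3 → after 1×micro: 0; S1 reads c0=2 → after 1×micro: 1 ⇒ (c0=0, c1=1)
[Jacobi] macro 4: S0 reads c1=1 → after 1×micro: 2; S1 reads c0=0 → after 1×micro: 4 ⇒ (c0=2, c1=4)
[Jacobi] macro 5: S0 reads c1=4 → after 1×micro: 1; S1 reads c0=2 → after 1×micro: 1 ⇒ (c0=1, c1=1)
[Jacobi] macro 6: S0 reads c1=1 → after 1×micro: 2; S1 reads c0=1 → after 1×micro: 3 ⇒ (c0=2, c1=3)
[Jacobi] macro 7: S0 reads c1=3 → after 1×micro: 0; S1 reads c0=2 → after 1×micro: 1 ⇒ (c0=0, c1=1)
[Gauss-Seidel] macro 1: S0 reads c1=2 → after 1×micro: 1; S1 reads c0=1 → after 1×micro: 3 ⇒ (c0=1, c1=3)
[Gauss-Seidel] macro 2: S0 reads c1=3 → after 1×micro: 2; S1 reads c0=2 → after 1×micro: 1 ⇒ (c0=2, c1=1)
[Gauss-Seidel] macro 3: S0 reads c1=1 → after 1×micro: 3; S1 reads c0=3 → after 1×micro: 3 ⇒ (c0=3, c1=3)
[Gauss-Seidel] macro 4: S0 reads c1=3 → after 1×micro: 0; S1 reads c0=0 → after 1×micro: 1 ⇒ (c0=0, c1=1)
[Gauss-Seidel] macro 5: S0 reads c1=1 → after 1×micro: 2; S1 reads c0=2 → after 1×micro: 4 ⇒ (c0=2, c1=4)
[Gauss-Seidel] macro 6: S0 reads c1=4 → after 1×micro: 1; S1 reads c0=1 → after 1×micro: 4 ⇒ (c0=1, c1=4)
[Gauss-Seidel] macro 7: S0 reads c1=4 → after 1×micro: 1; S1 reads c0=1 → after 1×micro: 4 ⇒ (c0=1, c1=4)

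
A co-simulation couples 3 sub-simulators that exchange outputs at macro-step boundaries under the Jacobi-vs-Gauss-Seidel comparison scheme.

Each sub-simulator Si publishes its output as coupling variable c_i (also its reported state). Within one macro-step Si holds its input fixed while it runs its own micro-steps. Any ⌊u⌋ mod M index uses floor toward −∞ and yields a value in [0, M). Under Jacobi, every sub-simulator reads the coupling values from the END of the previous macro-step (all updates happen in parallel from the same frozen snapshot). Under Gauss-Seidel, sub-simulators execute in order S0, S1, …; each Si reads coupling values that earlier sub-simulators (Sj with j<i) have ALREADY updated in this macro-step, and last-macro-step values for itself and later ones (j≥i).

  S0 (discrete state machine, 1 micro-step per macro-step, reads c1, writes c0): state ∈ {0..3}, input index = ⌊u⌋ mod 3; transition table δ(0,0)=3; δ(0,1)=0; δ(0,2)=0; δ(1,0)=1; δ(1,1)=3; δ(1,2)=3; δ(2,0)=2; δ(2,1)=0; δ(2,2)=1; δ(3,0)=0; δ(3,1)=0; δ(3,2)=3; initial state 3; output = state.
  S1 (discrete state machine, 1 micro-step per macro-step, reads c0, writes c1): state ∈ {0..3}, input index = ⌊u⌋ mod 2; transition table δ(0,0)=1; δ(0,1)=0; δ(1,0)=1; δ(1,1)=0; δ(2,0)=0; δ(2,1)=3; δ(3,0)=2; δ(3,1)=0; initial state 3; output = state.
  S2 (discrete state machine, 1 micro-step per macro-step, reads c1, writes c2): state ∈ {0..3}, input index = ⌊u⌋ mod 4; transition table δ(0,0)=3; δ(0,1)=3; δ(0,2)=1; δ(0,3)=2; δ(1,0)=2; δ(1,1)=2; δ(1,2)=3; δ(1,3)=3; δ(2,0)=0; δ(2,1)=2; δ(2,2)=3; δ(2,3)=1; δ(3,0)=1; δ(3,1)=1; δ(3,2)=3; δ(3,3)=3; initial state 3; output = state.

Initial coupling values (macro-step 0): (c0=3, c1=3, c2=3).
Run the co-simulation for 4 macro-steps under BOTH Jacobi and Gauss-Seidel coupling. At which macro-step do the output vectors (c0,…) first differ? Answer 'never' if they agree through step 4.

[Jacobi] macro 1: S0 reads c1=3 → after 1×micro: 0; S1 reads c0=3 → after 1×micro: 0; S2 reads c1=3 → after 1×micro: 3 ⇒ (c0=0, c1=0, c2=3)
[Jacobi] macro 2: S0 reads c1=0 → after 1×micro: 3; S1 reads c0=0 → after 1×micro: 1; S2 reads c1=0 → after 1×micro: 1 ⇒ (c0=3, c1=1, c2=1)
[Jacobi] macro 3: S0 reads c1=1 → after 1×micro: 0; S1 reads c0=3 → after 1×micro: 0; S2 reads c1=1 → after 1×micro: 2 ⇒ (c0=0, c1=0, c2=2)
[Jacobi] macro 4: S0 reads c1=0 → after 1×micro: 3; S1 reads c0=0 → after 1×micro: 1; S2 reads c1=0 → after 1×micro: 0 ⇒ (c0=3, c1=1, c2=0)
[Gauss-Seidel] macro 1: S0 reads c1=3 → after 1×micro: 0; S1 reads c0=0 → after 1×micro: 2; S2 reads c1=2 → after 1×micro: 3 ⇒ (c0=0, c1=2, c2=3)
[Gauss-Seidel] macro 2: S0 reads c1=2 → after 1×micro: 0; S1 reads c0=0 → after 1×micro: 0; S2 reads c1=0 → after 1×micro: 1 ⇒ (c0=0, c1=0, c2=1)
[Gauss-Seidel] macro 3: S0 reads c1=0 → after 1×micro: 3; S1 reads c0=3 → after 1×micro: 0; S2 reads c1=0 → after 1×micro: 2 ⇒ (c0=3, c1=0, c2=2)
[Gauss-Seidel] macro 4: S0 reads c1=0 → after 1×micro: 0; S1 reads c0=0 → after 1×micro: 1; S2 reads c1=1 → after 1×micro: 2 ⇒ (c0=0, c1=1, c2=2)

first divergence at macro-step: 1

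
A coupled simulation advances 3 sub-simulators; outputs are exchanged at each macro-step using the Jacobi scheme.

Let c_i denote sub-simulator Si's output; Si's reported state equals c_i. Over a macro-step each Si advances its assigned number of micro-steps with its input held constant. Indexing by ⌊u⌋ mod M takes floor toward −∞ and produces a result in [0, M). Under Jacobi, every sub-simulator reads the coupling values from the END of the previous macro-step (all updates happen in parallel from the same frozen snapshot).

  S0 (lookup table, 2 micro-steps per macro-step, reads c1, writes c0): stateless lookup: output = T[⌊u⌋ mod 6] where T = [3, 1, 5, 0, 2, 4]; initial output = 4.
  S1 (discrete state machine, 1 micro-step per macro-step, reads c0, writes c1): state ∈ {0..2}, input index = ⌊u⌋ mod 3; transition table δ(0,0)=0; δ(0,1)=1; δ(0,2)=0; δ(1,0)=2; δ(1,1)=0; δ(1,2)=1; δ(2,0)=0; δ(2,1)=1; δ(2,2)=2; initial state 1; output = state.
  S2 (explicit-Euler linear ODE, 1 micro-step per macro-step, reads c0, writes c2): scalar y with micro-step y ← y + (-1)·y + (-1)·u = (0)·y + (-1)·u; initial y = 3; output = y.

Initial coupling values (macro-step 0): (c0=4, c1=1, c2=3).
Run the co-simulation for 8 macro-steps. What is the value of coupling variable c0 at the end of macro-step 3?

c0 at macro-step 3 = 1

macro 1: S0 reads c1=1 → after 2×micro: 1; S1 reads c0=4 → after 1×micro: 0; S2 reads c0=4 → after 1×micro: -4 ⇒ (c0=1, c1=0, c2=-4)
macro 2: S0 reads c1=0 → after 2×micro: 3; S1 reads c0=1 → after 1×micro: 1; S2 reads c0=1 → after 1×micro: -1 ⇒ (c0=3, c1=1, c2=-1)
macro 3: S0 reads c1=1 → after 2×micro: 1; S1 reads c0=3 → after 1×micro: 2; S2 reads c0=3 → after 1×micro: -3 ⇒ (c0=1, c1=2, c2=-3)
macro 4: S0 reads c1=2 → after 2×micro: 5; S1 reads c0=1 → after 1×micro: 1; S2 reads c0=1 → after 1×micro: -1 ⇒ (c0=5, c1=1, c2=-1)
macro 5: S0 reads c1=1 → after 2×micro: 1; S1 reads c0=5 → after 1×micro: 1; S2 reads c0=5 → after 1×micro: -5 ⇒ (c0=1, c1=1, c2=-5)
macro 6: S0 reads c1=1 → after 2×micro: 1; S1 reads c0=1 → after 1×micro: 0; S2 reads c0=1 → after 1×micro: -1 ⇒ (c0=1, c1=0, c2=-1)
macro 7: S0 reads c1=0 → after 2×micro: 3; S1 reads c0=1 → after 1×micro: 1; S2 reads c0=1 → after 1×micro: -1 ⇒ (c0=3, c1=1, c2=-1)
macro 8: S0 reads c1=1 → after 2×micro: 1; S1 reads c0=3 → after 1×micro: 2; S2 reads c0=3 → after 1×micro: -3 ⇒ (c0=1, c1=2, c2=-3)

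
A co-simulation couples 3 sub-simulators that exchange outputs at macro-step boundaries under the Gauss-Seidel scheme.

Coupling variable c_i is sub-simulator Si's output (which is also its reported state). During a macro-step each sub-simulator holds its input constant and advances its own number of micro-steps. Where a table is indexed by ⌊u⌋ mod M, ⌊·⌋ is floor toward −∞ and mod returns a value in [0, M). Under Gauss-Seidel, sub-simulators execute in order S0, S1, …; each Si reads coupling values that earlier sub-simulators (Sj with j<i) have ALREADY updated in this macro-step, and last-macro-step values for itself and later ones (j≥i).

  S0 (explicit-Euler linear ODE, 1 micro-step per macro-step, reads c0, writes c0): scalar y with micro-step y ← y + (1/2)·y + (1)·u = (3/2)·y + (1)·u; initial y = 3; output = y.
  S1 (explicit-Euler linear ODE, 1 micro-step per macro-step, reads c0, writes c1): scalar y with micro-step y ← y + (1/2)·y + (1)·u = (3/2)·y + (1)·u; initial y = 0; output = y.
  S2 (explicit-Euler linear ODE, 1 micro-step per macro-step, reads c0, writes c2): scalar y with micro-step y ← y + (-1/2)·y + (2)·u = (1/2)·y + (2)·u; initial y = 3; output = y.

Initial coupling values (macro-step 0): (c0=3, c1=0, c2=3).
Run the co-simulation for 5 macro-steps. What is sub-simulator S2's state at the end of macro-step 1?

S2 state at macro-step 1 = 33/2

macro 1: S0 reads c0=3 → after 1×micro: 15/2; S1 reads c0=15/2 → after 1×micro: 15/2; S2 reads c0=15/2 → after 1×micro: 33/2 ⇒ (c0=15/2, c1=15/2, c2=33/2)
macro 2: S0 reads c0=15/2 → after 1×micro: 75/4; S1 reads c0=75/4 → after 1×micro: 30; S2 reads c0=75/4 → after 1×micro: 183/4 ⇒ (c0=75/4, c1=30, c2=183/4)
macro 3: S0 reads c0=75/4 → after 1×micro: 375/8; S1 reads c0=375/8 → after 1×micro: 735/8; S2 reads c0=375/8 → after 1×micro: 933/8 ⇒ (c0=375/8, c1=735/8, c2=933/8)
macro 4: S0 reads c0=375/8 → after 1×micro: 1875/16; S1 reads c0=1875/16 → after 1×micro: 255; S2 reads c0=1875/16 → after 1×micro: 4683/16 ⇒ (c0=1875/16, c1=255, c2=4683/16)
macro 5: S0 reads c0=1875/16 → after 1×micro: 9375/32; S1 reads c0=9375/32 → after 1×micro: 21615/32; S2 reads c0=9375/32 → after 1×micro: 23433/32 ⇒ (c0=9375/32, c1=21615/32, c2=23433/32)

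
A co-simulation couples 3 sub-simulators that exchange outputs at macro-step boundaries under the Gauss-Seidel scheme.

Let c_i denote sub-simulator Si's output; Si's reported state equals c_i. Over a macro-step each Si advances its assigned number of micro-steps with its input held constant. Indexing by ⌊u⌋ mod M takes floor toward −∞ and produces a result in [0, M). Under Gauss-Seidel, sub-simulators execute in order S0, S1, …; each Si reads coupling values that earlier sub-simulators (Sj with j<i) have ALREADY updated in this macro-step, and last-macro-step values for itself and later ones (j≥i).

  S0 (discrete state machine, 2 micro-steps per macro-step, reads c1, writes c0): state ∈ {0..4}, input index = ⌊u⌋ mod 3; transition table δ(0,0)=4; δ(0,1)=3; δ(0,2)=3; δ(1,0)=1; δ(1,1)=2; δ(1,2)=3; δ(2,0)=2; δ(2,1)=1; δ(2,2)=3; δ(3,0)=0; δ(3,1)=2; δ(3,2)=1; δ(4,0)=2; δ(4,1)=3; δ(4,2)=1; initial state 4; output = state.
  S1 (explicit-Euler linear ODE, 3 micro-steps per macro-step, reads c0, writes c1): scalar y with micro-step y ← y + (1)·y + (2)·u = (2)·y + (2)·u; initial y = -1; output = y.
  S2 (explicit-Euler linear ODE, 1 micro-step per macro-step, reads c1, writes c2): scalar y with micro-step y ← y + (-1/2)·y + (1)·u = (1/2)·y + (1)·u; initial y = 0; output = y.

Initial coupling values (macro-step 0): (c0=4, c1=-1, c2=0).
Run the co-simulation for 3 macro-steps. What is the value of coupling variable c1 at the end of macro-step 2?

macro 1: S0 reads c1=-1 → after 2×micro: 3; S1 reads c0=3 → after 3×micro: 34; S2 reads c1=34 → after 1×micro: 34 ⇒ (c0=3, c1=34, c2=34)
macro 2: S0 reads c1=34 → after 2×micro: 1; S1 reads c0=1 → after 3×micro: 286; S2 reads c1=286 → after 1×micro: 303 ⇒ (c0=1, c1=286, c2=303)
macro 3: S0 reads c1=286 → after 2×micro: 1; S1 reads c0=1 → after 3×micro: 2302; S2 reads c1=2302 → after 1×micro: 4907/2 ⇒ (c0=1, c1=2302, c2=4907/2)

c1 at macro-step 2 = 286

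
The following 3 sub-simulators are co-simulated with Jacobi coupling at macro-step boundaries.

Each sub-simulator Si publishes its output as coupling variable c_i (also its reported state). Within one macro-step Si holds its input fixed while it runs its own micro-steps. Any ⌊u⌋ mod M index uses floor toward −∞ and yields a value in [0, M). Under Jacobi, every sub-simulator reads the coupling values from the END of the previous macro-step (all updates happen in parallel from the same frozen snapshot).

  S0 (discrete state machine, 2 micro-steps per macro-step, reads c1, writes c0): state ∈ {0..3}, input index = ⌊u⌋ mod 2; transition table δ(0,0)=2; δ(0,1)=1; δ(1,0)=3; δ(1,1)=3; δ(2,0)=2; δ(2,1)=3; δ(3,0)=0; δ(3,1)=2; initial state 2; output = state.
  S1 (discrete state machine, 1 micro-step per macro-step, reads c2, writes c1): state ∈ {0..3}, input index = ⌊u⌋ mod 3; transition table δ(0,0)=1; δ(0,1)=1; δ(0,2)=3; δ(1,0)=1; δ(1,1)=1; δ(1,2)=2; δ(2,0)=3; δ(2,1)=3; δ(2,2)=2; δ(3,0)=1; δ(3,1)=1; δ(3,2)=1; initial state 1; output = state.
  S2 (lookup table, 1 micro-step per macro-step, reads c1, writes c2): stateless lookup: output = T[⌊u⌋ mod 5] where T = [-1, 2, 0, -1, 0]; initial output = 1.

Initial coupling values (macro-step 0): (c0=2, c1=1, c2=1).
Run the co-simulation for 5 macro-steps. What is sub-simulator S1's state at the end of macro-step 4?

S1 state at macro-step 4 = 3

macro 1: S0 reads c1=1 → after 2×micro: 2; S1 reads c2=1 → after 1×micro: 1; S2 reads c1=1 → after 1×micro: 2 ⇒ (c0=2, c1=1, c2=2)
macro 2: S0 reads c1=1 → after 2×micro: 2; S1 reads c2=2 → after 1×micro: 2; S2 reads c1=1 → after 1×micro: 2 ⇒ (c0=2, c1=2, c2=2)
macro 3: S0 reads c1=2 → after 2×micro: 2; S1 reads c2=2 → after 1×micro: 2; S2 reads c1=2 → after 1×micro: 0 ⇒ (c0=2, c1=2, c2=0)
macro 4: S0 reads c1=2 → after 2×micro: 2; S1 reads c2=0 → after 1×micro: 3; S2 reads c1=2 → after 1×micro: 0 ⇒ (c0=2, c1=3, c2=0)
macro 5: S0 reads c1=3 → after 2×micro: 2; S1 reads c2=0 → after 1×micro: 1; S2 reads c1=3 → after 1×micro: -1 ⇒ (c0=2, c1=1, c2=-1)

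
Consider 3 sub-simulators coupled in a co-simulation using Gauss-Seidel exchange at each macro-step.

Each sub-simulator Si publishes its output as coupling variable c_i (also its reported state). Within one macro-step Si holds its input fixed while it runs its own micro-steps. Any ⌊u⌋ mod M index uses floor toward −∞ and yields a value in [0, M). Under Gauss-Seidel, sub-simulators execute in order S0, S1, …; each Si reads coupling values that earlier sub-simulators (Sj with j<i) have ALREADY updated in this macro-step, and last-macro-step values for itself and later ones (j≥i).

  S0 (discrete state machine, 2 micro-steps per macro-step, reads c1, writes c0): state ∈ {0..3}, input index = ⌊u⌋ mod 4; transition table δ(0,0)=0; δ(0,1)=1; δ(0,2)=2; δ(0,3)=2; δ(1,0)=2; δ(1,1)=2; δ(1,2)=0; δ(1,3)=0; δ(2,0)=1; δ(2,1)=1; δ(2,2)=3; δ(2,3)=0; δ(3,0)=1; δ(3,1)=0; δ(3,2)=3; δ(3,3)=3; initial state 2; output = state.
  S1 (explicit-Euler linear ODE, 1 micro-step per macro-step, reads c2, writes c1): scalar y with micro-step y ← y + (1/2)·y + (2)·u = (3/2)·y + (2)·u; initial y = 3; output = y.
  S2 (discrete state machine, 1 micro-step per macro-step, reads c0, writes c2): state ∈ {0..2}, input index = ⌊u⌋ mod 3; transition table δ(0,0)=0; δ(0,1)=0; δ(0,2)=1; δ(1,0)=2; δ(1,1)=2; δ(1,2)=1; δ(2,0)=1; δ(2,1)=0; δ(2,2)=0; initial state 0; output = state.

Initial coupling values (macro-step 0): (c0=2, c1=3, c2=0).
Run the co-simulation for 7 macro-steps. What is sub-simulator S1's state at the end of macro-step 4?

macro 1: S0 reads c1=3 → after 2×micro: 2; S1 reads c2=0 → after 1×micro: 9/2; S2 reads c0=2 → after 1×micro: 1 ⇒ (c0=2, c1=9/2, c2=1)
macro 2: S0 reads c1=9/2 → after 2×micro: 2; S1 reads c2=1 → after 1×micro: 35/4; S2 reads c0=2 → after 1×micro: 1 ⇒ (c0=2, c1=35/4, c2=1)
macro 3: S0 reads c1=35/4 → after 2×micro: 2; S1 reads c2=1 → after 1×micro: 121/8; S2 reads c0=2 → after 1×micro: 1 ⇒ (c0=2, c1=121/8, c2=1)
macro 4: S0 reads c1=121/8 → after 2×micro: 2; S1 reads c2=1 → after 1×micro: 395/16; S2 reads c0=2 → after 1×micro: 1 ⇒ (c0=2, c1=395/16, c2=1)
macro 5: S0 reads c1=395/16 → after 2×micro: 2; S1 reads c2=1 → after 1×micro: 1249/32; S2 reads c0=2 → after 1×micro: 1 ⇒ (c0=2, c1=1249/32, c2=1)
macro 6: S0 reads c1=1249/32 → after 2×micro: 2; S1 reads c2=1 → after 1×micro: 3875/64; S2 reads c0=2 → after 1×micro: 1 ⇒ (c0=2, c1=3875/64, c2=1)
macro 7: S0 reads c1=3875/64 → after 2×micro: 2; S1 reads c2=1 → after 1×micro: 11881/128; S2 reads c0=2 → after 1×micro: 1 ⇒ (c0=2, c1=11881/128, c2=1)

S1 state at macro-step 4 = 395/16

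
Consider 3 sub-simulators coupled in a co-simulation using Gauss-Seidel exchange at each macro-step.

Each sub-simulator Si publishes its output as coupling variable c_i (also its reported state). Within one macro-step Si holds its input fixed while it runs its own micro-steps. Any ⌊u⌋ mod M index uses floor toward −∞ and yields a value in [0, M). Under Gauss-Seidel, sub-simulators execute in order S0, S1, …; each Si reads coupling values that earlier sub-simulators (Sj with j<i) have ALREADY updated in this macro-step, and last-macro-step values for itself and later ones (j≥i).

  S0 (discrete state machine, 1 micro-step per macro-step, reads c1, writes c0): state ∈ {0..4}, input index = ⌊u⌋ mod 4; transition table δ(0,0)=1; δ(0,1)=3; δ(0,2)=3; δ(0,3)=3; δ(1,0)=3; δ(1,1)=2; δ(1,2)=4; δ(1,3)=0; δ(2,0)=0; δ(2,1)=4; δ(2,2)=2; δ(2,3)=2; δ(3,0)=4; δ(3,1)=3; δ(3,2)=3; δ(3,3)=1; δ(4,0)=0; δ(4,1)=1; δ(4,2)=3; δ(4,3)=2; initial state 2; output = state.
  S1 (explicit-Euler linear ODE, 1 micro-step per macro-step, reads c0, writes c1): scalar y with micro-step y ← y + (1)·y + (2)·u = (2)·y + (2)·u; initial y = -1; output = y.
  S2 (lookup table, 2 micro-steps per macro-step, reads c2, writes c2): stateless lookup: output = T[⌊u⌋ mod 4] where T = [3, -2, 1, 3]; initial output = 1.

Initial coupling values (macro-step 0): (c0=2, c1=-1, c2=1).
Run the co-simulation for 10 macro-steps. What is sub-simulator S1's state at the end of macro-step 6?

S1 state at macro-step 6 = 152

macro 1: S0 reads c1=-1 → after 1×micro: 2; S1 reads c0=2 → after 1×micro: 2; S2 reads c2=1 → after 2×micro: -2 ⇒ (c0=2, c1=2, c2=-2)
macro 2: S0 reads c1=2 → after 1×micro: 2; S1 reads c0=2 → after 1×micro: 8; S2 reads c2=-2 → after 2×micro: 1 ⇒ (c0=2, c1=8, c2=1)
macro 3: S0 reads c1=8 → after 1×micro: 0; S1 reads c0=0 → after 1×micro: 16; S2 reads c2=1 → after 2×micro: -2 ⇒ (c0=0, c1=16, c2=-2)
macro 4: S0 reads c1=16 → after 1×micro: 1; S1 reads c0=1 → after 1×micro: 34; S2 reads c2=-2 → after 2×micro: 1 ⇒ (c0=1, c1=34, c2=1)
macro 5: S0 reads c1=34 → after 1×micro: 4; S1 reads c0=4 → after 1×micro: 76; S2 reads c2=1 → after 2×micro: -2 ⇒ (c0=4, c1=76, c2=-2)
macro 6: S0 reads c1=76 → after 1×micro: 0; S1 reads c0=0 → after 1×micro: 152; S2 reads c2=-2 → after 2×micro: 1 ⇒ (c0=0, c1=152, c2=1)
macro 7: S0 reads c1=152 → after 1×micro: 1; S1 reads c0=1 → after 1×micro: 306; S2 reads c2=1 → after 2×micro: -2 ⇒ (c0=1, c1=306, c2=-2)
macro 8: S0 reads c1=306 → after 1×micro: 4; S1 reads c0=4 → after 1×micro: 620; S2 reads c2=-2 → after 2×micro: 1 ⇒ (c0=4, c1=620, c2=1)
macro 9: S0 reads c1=620 → after 1×micro: 0; S1 reads c0=0 → after 1×micro: 1240; S2 reads c2=1 → after 2×micro: -2 ⇒ (c0=0, c1=1240, c2=-2)
macro 10: S0 reads c1=1240 → after 1×micro: 1; S1 reads c0=1 → after 1×micro: 2482; S2 reads c2=-2 → after 2×micro: 1 ⇒ (c0=1, c1=2482, c2=1)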